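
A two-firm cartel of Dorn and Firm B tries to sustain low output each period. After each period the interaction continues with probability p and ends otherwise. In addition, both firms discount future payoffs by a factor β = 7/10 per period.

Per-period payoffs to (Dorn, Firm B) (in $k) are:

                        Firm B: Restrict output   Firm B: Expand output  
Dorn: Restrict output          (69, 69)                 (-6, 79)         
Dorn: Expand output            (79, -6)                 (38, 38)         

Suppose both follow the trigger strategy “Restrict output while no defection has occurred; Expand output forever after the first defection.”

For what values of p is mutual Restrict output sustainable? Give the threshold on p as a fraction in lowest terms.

Expected continuation weight on next period's payoff is β·p = 7/10·p, which plays the role of the discount factor.
Cooperation requires 7/10·p ≥ (79−69)/(79−38) = 10/41, hence p ≥ 100/287.

100/287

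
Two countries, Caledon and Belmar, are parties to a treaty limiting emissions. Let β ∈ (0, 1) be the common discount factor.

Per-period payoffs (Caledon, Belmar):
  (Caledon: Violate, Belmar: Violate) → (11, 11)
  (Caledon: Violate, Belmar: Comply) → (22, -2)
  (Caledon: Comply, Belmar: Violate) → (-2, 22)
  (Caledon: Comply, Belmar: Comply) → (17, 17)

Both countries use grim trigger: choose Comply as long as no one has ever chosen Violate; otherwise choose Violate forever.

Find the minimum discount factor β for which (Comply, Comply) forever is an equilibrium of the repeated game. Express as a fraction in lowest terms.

5/11

Under grim trigger the critical discount factor is (T−C)/(T−P) with T = 22, C = 17, P = 11.
β* = (22−17)/(22−11) = 5/11.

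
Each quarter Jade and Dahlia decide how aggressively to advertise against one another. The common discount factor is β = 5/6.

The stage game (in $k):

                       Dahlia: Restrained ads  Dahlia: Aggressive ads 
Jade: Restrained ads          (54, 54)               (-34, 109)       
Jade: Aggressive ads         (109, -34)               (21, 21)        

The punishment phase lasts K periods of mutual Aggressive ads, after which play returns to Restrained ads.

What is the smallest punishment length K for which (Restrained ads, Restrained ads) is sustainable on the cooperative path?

Need Σ_{k=1}^{K} β^k ≥ (109−54)/(54−21) = 1.6667 at β = 5/6.
At K = 2 the sum is 1.5278 < 1.6667; at K = 3 it is 2.1065 ≥ 1.6667.
So the minimum punishment length is K = 3.

3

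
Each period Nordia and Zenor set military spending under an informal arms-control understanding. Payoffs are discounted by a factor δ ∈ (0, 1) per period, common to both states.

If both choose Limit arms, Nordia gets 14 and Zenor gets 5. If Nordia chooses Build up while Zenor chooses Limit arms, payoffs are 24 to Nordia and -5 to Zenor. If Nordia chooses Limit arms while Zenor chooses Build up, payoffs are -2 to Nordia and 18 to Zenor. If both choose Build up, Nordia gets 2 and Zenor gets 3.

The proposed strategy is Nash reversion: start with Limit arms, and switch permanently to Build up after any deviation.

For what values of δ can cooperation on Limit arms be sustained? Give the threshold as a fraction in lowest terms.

Nordia's threshold: (24−14)/(24−2) = 5/11.
Zenor's threshold: (18−5)/(18−3) = 13/15.
5/11 < 13/15, so Zenor binds and δ* = 13/15.

13/15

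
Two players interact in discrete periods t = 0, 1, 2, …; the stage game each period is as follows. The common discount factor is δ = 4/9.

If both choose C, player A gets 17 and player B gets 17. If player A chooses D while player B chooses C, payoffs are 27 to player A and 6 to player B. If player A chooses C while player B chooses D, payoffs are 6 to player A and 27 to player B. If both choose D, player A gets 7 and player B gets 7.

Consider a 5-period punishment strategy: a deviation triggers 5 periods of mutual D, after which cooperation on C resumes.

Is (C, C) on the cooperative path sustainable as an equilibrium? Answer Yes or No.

IC: δ+…+δ^5 ≥ (27−17)/(17−7) = 1.
At δ = 4/9: partial sum = 0.7861 < 1.0000. Cooperation not sustainable.

No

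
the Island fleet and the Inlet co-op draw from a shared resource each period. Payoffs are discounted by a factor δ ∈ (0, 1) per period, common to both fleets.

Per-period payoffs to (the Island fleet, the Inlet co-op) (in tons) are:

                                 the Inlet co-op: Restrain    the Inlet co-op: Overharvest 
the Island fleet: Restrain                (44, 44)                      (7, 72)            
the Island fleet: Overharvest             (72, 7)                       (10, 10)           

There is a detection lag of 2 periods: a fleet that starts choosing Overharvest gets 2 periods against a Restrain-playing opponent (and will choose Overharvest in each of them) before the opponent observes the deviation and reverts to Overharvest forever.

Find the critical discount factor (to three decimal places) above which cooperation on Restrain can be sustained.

0.672

A deviator earns 72 for 2 periods, then 10 forever; cooperating earns 44 forever. Multiplying the IC by (1−δ):
44 ≥ 72(1−δ^2) + 10δ^2, so 62·δ^2 ≥ 28 and δ^2 ≥ 14/31.
δ ≥ (14/31)^(1/2) ≈ 0.672.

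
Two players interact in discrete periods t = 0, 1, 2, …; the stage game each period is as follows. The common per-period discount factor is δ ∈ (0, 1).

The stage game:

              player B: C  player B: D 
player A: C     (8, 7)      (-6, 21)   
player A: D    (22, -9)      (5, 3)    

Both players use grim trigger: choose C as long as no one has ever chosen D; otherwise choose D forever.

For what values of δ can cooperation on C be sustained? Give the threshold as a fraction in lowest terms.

14/17

player A's threshold: (22−8)/(22−5) = 14/17.
player B's threshold: (21−7)/(21−3) = 7/9.
14/17 > 7/9, so player A binds and δ* = 14/17.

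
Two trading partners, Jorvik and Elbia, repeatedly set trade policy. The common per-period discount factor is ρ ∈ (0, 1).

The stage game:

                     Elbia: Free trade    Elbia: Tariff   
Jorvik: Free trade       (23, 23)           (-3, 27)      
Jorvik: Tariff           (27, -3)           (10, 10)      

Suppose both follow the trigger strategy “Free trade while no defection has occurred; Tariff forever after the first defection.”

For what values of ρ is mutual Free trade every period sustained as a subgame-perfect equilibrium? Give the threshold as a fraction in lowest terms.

4/17

Cooperation forever yields 23 each period: 23/(1−ρ).
Deviating yields 27 once, then 10 forever: 27 + 10ρ/(1−ρ).
No profitable deviation requires 23/(1−ρ) ≥ 27 + 10ρ/(1−ρ).
Multiplying by (1−ρ): 23 ≥ 27(1−ρ) + 10ρ = 27 − 17ρ.
So 17ρ ≥ 4, i.e. ρ ≥ 4/17.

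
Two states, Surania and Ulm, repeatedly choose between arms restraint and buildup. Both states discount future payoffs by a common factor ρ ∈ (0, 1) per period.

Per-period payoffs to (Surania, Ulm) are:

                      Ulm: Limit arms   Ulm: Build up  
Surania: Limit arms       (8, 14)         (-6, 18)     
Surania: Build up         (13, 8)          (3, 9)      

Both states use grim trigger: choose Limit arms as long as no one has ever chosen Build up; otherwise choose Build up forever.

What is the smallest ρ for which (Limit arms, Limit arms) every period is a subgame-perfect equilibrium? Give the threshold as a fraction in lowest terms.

1/2

Surania: cooperation gives 8 each period; deviation gives 13 once then 3 forever.
  8/(1−ρ) ≥ 13 + 3ρ/(1−ρ) ⇒ ρ ≥ 5/10 = 1/2.
Ulm: cooperation gives 14 each period; deviation gives 18 once then 9 forever.
  ρ ≥ 4/9.
Both must hold, so the binding constraint is Surania's: ρ ≥ 1/2.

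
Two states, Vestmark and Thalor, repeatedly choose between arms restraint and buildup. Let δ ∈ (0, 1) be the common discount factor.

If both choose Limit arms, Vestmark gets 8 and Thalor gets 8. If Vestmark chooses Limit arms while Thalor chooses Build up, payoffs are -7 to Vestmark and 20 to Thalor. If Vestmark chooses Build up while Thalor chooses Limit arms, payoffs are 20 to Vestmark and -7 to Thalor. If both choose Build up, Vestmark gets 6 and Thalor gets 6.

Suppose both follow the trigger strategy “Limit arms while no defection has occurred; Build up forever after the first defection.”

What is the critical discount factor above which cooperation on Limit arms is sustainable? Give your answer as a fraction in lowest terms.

6/7

Under grim trigger the critical discount factor is (T−C)/(T−P) with T = 20, C = 8, P = 6.
δ* = (20−8)/(20−6) = 12/14 = 6/7.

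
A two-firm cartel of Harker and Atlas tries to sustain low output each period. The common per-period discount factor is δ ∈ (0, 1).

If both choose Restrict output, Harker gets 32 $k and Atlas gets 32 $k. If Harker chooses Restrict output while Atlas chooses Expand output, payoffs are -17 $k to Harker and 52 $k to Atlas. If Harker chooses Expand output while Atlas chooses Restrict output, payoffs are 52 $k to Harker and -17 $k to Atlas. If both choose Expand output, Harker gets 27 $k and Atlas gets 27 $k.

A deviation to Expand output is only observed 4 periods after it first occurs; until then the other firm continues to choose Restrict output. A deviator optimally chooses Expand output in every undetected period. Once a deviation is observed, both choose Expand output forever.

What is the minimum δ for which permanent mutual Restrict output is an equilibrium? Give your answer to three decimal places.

0.946

Deviating for the 4 undetected periods gains 52−32 = 20 per period over cooperation, then loses 32−27 = 5 per period forever once punishment starts.
Gain: 20(1 + δ + … + δ^3); loss: 5·δ^4/(1−δ).
No profitable deviation ⇔ 20(1−δ^4) ≤ 5·δ^4, i.e. δ^4 ≥ 20/(20+5) = 4/5.
Hence δ ≥ (4/5)^(1/4) ≈ 0.946.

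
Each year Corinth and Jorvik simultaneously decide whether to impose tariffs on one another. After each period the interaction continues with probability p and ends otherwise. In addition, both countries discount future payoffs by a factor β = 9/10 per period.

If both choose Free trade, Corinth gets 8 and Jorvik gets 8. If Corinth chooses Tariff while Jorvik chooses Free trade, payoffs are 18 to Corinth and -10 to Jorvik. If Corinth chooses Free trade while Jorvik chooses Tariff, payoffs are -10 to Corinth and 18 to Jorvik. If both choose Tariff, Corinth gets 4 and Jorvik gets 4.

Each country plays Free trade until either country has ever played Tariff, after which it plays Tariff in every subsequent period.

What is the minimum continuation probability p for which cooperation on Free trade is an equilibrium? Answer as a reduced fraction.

With continuation probability p and discount β, the effective per-period discount factor is βp.
Grim-trigger IC: βp ≥ (18−8)/(18−4) = 5/7.
So p ≥ (5/7)/(9/10) = 50/63.

50/63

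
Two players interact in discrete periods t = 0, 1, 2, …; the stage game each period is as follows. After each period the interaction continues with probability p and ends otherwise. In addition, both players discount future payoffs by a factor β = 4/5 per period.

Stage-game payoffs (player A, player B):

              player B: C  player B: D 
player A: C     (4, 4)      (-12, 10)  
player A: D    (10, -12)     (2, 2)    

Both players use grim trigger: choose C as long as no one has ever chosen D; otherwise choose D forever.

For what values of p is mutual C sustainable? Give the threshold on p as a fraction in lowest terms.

Expected continuation weight on next period's payoff is β·p = 4/5·p, which plays the role of the discount factor.
Cooperation requires 4/5·p ≥ (10−4)/(10−2) = 3/4, hence p ≥ 15/16.

15/16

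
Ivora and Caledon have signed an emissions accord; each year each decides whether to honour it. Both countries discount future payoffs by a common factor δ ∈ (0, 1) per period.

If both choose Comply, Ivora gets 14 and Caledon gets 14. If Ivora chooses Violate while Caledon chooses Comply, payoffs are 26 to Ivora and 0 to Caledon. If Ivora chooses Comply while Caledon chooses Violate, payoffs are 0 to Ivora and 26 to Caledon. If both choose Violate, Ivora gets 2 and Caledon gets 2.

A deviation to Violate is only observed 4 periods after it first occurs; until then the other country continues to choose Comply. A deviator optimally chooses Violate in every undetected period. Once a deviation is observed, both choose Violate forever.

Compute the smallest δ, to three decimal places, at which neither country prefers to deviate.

A deviator earns 26 for 4 periods, then 2 forever; cooperating earns 14 forever. Multiplying the IC by (1−δ):
14 ≥ 26(1−δ^4) + 2δ^4, so 24·δ^4 ≥ 12 and δ^4 ≥ 1/2.
δ ≥ (1/2)^(1/4) ≈ 0.841.

0.841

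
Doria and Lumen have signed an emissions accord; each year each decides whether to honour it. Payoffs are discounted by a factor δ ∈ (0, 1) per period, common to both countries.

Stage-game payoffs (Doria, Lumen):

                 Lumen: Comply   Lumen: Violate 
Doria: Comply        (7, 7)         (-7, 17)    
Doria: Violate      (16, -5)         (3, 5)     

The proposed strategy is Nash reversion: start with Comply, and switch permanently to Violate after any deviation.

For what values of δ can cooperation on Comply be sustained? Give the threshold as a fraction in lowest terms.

5/6

Doria: cooperation gives 7 each period; deviation gives 16 once then 3 forever.
  7/(1−δ) ≥ 16 + 3δ/(1−δ) ⇒ δ ≥ 9/13.
Lumen: cooperation gives 7 each period; deviation gives 17 once then 5 forever.
  δ ≥ 10/12 = 5/6.
Both must hold, so the binding constraint is Lumen's: δ ≥ 5/6.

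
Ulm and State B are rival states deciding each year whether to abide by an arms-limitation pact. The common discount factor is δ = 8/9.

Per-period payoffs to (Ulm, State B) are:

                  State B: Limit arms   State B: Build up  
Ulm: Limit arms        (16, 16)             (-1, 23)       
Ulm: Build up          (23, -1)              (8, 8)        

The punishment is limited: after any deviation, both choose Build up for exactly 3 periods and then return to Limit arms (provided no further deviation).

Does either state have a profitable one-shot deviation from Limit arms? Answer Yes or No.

No

Comparing payoff streams over the 4 periods until play realigns: cooperate → 16(1+δ+…+δ^3); deviate → 23 + 8(δ+…+δ^3).
Cooperation is sustained iff (16−8)(δ+…+δ^3) ≥ 23−16.
δ+…+δ^3 = 8/9·(1−(8/9)^3)/(1−8/9) = 2.3813, and (23−16)/(16−8) = 0.8750.
2.3813 ≥ 0.8750, so cooperation is sustainable.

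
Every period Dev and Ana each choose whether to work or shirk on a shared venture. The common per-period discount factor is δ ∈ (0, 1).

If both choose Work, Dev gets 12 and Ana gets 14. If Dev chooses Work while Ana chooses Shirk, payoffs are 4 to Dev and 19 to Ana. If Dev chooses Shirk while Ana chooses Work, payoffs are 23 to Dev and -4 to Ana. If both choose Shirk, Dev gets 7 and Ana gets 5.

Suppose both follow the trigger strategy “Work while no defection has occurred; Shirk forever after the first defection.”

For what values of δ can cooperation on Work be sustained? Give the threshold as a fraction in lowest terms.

11/16

Dev: cooperation gives 12 each period; deviation gives 23 once then 7 forever.
  12/(1−δ) ≥ 23 + 7δ/(1−δ) ⇒ δ ≥ 11/16.
Ana: cooperation gives 14 each period; deviation gives 19 once then 5 forever.
  δ ≥ 5/14.
Both must hold, so the binding constraint is Dev's: δ ≥ 11/16.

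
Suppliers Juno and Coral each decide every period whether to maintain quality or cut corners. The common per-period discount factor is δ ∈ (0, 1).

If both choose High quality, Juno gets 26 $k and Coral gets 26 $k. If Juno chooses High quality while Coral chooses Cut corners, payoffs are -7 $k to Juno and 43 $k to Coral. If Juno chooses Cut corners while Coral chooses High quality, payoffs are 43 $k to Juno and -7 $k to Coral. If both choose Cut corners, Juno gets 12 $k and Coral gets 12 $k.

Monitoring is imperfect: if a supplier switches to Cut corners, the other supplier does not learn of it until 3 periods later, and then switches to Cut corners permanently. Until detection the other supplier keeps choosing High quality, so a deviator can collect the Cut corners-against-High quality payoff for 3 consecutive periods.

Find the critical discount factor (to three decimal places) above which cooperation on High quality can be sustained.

Deviating for the 3 undetected periods gains 43−26 = 17 per period over cooperation, then loses 26−12 = 14 per period forever once punishment starts.
Gain: 17(1 + δ + … + δ^2); loss: 14·δ^3/(1−δ).
No profitable deviation ⇔ 17(1−δ^3) ≤ 14·δ^3, i.e. δ^3 ≥ 17/(17+14) = 17/31.
Hence δ ≥ (17/31)^(1/3) ≈ 0.819.

0.819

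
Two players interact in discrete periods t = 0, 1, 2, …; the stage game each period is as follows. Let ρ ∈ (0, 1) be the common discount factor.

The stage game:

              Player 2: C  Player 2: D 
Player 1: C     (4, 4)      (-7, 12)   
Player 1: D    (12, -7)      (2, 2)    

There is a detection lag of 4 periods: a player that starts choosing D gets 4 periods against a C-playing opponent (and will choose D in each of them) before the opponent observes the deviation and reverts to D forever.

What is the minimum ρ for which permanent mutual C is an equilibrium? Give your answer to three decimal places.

0.946

Deviating for the 4 undetected periods gains 12−4 = 8 per period over cooperation, then loses 4−2 = 2 per period forever once punishment starts.
Gain: 8(1 + ρ + … + ρ^3); loss: 2·ρ^4/(1−ρ).
No profitable deviation ⇔ 8(1−ρ^4) ≤ 2·ρ^4, i.e. ρ^4 ≥ 8/(8+2) = 4/5.
Hence ρ ≥ (4/5)^(1/4) ≈ 0.946.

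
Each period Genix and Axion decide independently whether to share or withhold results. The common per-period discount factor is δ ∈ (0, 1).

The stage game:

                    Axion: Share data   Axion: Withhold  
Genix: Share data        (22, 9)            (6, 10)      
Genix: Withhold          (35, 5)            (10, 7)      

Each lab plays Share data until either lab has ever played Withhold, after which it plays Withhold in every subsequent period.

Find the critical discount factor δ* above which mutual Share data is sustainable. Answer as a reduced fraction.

For Genix: deviation gain 35−22 = 13, per-period punishment loss 22−10 = 12. IC gives δ ≥ 13/25.
For Axion: gain 1, loss 2 per period, so δ ≥ 1/3.
The tighter constraint is Genix's, so cooperation needs δ ≥ 13/25.

13/25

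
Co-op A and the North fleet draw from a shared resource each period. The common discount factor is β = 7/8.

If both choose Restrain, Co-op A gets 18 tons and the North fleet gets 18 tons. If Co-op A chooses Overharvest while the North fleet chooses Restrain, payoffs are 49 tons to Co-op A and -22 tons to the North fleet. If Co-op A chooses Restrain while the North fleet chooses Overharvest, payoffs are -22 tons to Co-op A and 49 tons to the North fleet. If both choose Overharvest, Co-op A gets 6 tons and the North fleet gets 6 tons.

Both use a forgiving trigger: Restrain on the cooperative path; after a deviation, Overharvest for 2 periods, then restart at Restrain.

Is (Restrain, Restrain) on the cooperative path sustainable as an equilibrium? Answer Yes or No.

No

IC: β+…+β^2 ≥ (49−18)/(18−6) = 31/12.
At β = 7/8: partial sum = 1.6406 < 2.5833. Cooperation not sustainable.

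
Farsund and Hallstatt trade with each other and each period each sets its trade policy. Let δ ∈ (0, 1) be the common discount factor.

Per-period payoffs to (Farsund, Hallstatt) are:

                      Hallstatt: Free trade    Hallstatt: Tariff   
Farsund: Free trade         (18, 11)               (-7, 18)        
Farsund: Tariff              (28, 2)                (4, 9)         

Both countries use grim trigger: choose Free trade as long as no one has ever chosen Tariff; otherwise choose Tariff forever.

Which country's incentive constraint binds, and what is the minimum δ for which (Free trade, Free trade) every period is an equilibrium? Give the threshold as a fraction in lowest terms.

Hallstatt; δ ≥ 7/9

For Farsund: deviation gain 28−18 = 10, per-period punishment loss 18−4 = 14. IC gives δ ≥ 10/24 = 5/12.
For Hallstatt: gain 7, loss 2 per period, so δ ≥ 7/9.
The tighter constraint is Hallstatt's, so cooperation needs δ ≥ 7/9.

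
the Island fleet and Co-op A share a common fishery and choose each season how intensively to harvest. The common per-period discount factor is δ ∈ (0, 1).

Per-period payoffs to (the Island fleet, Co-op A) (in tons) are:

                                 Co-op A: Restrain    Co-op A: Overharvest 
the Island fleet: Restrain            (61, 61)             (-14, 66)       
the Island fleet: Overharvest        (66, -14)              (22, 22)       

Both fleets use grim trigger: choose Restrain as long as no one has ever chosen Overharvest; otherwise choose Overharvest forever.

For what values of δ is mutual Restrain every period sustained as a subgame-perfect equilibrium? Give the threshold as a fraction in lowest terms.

61/(1−δ) ≥ 66 + 22δ/(1−δ)
61 ≥ 66 − 44δ
δ ≥ 5/44.

5/44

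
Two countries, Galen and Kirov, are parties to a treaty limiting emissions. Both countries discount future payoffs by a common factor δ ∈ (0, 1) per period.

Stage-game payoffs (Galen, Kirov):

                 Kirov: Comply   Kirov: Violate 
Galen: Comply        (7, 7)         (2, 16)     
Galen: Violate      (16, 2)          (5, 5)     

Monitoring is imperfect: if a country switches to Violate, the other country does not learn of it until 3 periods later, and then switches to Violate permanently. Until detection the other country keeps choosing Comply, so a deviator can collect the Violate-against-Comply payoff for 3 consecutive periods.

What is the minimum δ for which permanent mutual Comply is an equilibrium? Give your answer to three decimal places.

0.935

Deviating for the 3 undetected periods gains 16−7 = 9 per period over cooperation, then loses 7−5 = 2 per period forever once punishment starts.
Gain: 9(1 + δ + … + δ^2); loss: 2·δ^3/(1−δ).
No profitable deviation ⇔ 9(1−δ^3) ≤ 2·δ^3, i.e. δ^3 ≥ 9/(9+2) = 9/11.
Hence δ ≥ (9/11)^(1/3) ≈ 0.935.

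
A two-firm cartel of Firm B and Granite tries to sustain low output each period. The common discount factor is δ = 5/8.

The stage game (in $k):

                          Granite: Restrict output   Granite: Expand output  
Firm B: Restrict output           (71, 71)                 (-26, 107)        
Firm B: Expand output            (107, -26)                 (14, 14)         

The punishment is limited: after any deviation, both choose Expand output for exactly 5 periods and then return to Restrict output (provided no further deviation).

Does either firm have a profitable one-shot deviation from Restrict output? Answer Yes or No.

Comparing payoff streams over the 6 periods until play realigns: cooperate → 71(1+δ+…+δ^5); deviate → 107 + 14(δ+…+δ^5).
Cooperation is sustained iff (71−14)(δ+…+δ^5) ≥ 107−71.
δ+…+δ^5 = 5/8·(1−(5/8)^5)/(1−5/8) = 1.5077, and (107−71)/(71−14) = 0.6316.
1.5077 ≥ 0.6316, so cooperation is sustainable.

No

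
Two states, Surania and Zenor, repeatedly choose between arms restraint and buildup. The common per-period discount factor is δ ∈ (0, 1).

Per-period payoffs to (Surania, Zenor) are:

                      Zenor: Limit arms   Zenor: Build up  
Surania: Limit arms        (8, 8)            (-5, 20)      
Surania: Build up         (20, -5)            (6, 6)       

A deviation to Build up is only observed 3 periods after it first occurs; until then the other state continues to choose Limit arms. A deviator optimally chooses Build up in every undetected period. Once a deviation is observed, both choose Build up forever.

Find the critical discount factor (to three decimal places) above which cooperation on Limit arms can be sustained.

0.950

A deviator earns 20 for 3 periods, then 6 forever; cooperating earns 8 forever. Multiplying the IC by (1−δ):
8 ≥ 20(1−δ^3) + 6δ^3, so 14·δ^3 ≥ 12 and δ^3 ≥ 6/7.
δ ≥ (6/7)^(1/3) ≈ 0.950.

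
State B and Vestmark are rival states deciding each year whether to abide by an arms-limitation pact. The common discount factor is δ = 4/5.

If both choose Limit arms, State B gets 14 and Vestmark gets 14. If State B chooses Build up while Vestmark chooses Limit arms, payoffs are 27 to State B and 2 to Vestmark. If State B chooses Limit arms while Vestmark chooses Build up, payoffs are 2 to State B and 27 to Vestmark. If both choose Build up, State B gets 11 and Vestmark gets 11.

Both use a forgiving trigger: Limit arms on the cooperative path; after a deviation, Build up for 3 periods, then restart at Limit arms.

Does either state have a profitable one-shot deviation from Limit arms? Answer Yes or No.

Yes

A one-shot deviation gives 27 now, then 11 for 3 periods, then back to 14.
Gain from deviating: (27−14) today; loss: (14−11) in each of the next 3 periods.
No-deviation condition: (14−11)(δ+…+δ^3) ≥ 27−14, i.e. δ+…+δ^3 ≥ 13/3.
At δ = 4/5: δ+…+δ^3 = 1.9520 < 4.3333.
So cooperation is not sustainable.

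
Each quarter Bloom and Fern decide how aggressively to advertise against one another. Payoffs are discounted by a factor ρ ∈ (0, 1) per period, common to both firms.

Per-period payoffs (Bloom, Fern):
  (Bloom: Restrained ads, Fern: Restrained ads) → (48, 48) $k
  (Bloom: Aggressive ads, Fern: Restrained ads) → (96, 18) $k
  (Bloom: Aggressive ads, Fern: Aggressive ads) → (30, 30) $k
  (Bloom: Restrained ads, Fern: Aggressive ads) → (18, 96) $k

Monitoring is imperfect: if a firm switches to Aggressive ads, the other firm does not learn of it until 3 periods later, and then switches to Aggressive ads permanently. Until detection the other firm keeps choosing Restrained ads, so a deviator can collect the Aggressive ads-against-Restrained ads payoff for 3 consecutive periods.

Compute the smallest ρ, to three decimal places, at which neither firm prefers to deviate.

0.899

The best deviation is to choose Aggressive ads for all 3 undetected periods, earning 96 each, then 30 forever once detected.
Deviation value: 96(1−ρ^3)/(1−ρ) + 30ρ^3/(1−ρ); cooperation value: 48/(1−ρ).
IC: 48 ≥ 96(1−ρ^3) + 30ρ^3 = 96 − 66ρ^3.
So ρ^3 ≥ 48/66 = 8/11, giving ρ ≥ (8/11)^(1/3) ≈ 0.899.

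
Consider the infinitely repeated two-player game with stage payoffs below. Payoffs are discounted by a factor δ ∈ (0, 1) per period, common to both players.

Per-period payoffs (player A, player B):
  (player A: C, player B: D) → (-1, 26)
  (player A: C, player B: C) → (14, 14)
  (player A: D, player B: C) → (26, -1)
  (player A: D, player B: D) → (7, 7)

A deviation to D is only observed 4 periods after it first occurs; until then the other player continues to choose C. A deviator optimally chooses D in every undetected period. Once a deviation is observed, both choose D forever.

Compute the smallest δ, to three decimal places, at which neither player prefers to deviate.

0.891

The best deviation is to choose D for all 4 undetected periods, earning 26 each, then 7 forever once detected.
Deviation value: 26(1−δ^4)/(1−δ) + 7δ^4/(1−δ); cooperation value: 14/(1−δ).
IC: 14 ≥ 26(1−δ^4) + 7δ^4 = 26 − 19δ^4.
So δ^4 ≥ 12/19, giving δ ≥ (12/19)^(1/4) ≈ 0.891.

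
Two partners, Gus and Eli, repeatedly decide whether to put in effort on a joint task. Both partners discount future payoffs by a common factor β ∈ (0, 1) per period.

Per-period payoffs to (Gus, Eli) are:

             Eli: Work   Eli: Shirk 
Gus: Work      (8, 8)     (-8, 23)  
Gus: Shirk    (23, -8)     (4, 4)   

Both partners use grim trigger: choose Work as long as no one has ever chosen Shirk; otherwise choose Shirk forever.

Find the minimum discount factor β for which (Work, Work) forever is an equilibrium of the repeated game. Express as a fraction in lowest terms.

Under grim trigger the critical discount factor is (T−C)/(T−P) with T = 23, C = 8, P = 4.
β* = (23−8)/(23−4) = 15/19.

15/19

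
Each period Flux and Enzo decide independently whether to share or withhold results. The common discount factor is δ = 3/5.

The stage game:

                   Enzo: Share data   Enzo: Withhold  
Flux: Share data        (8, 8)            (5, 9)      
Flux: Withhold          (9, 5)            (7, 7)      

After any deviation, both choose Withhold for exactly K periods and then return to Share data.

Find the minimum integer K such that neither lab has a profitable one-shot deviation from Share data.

Need Σ_{k=1}^{K} δ^k ≥ (9−8)/(8−7) = 1.0000 at δ = 3/5.
At K = 2 the sum is 0.9600 < 1.0000; at K = 3 it is 1.1760 ≥ 1.0000.
So the minimum punishment length is K = 3.

3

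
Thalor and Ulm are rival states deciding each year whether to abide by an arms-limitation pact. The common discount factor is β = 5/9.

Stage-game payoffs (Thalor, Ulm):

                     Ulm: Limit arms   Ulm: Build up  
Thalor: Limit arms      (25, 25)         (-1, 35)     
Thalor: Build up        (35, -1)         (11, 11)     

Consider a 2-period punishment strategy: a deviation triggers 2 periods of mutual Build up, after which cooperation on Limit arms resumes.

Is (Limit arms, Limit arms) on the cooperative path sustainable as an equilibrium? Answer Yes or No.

Yes

A one-shot deviation gives 35 now, then 11 for 2 periods, then back to 25.
Gain from deviating: (35−25) today; loss: (25−11) in each of the next 2 periods.
No-deviation condition: (25−11)(β+…+β^2) ≥ 35−25, i.e. β+…+β^2 ≥ 5/7.
At β = 5/9: β+…+β^2 = 0.8642 ≥ 0.7143.
So cooperation is sustainable.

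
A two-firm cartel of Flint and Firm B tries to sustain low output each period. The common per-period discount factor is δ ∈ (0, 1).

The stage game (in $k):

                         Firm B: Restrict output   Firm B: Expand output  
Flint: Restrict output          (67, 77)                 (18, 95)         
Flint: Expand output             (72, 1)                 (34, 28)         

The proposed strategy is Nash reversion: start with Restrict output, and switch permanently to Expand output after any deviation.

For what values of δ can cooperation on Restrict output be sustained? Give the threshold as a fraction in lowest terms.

Flint's threshold: (72−67)/(72−34) = 5/38.
Firm B's threshold: (95−77)/(95−28) = 18/67.
5/38 < 18/67, so Firm B binds and δ* = 18/67.

18/67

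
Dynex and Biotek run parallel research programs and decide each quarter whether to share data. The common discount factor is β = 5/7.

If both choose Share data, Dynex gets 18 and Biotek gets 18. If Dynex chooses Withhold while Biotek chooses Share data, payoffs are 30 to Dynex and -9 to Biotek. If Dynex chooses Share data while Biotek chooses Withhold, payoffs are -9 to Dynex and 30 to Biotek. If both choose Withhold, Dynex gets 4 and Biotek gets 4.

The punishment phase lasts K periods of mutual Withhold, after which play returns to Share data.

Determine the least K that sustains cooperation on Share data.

2

No profitable deviation requires (18−4)(β+…+β^K) ≥ 30−18, i.e. β+…+β^K ≥ 6/7 ≈ 0.8571.
With β = 5/7, the partial sums are K=1: 0.7143, K=2: 1.2245.
K = 2 is the first length at which the sum reaches 0.8571.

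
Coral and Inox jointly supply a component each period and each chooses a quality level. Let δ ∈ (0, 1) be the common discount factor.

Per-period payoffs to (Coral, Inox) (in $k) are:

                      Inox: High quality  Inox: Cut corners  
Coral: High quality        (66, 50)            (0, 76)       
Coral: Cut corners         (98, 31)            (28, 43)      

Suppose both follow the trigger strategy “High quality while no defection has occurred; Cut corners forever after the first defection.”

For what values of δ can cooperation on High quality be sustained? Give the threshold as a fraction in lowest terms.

26/33

Coral's threshold: (98−66)/(98−28) = 16/35.
Inox's threshold: (76−50)/(76−43) = 26/33.
16/35 < 26/33, so Inox binds and δ* = 26/33.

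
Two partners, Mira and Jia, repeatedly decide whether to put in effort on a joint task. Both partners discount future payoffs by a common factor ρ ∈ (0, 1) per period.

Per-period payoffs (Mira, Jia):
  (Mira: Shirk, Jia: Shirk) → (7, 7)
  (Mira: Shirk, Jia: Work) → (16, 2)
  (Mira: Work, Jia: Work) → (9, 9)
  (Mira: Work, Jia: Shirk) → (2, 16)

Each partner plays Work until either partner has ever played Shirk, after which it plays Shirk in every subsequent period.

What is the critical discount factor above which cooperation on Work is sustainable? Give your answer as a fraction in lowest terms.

9/(1−ρ) ≥ 16 + 7ρ/(1−ρ)
9 ≥ 16 − 9ρ
ρ ≥ 7/9.

7/9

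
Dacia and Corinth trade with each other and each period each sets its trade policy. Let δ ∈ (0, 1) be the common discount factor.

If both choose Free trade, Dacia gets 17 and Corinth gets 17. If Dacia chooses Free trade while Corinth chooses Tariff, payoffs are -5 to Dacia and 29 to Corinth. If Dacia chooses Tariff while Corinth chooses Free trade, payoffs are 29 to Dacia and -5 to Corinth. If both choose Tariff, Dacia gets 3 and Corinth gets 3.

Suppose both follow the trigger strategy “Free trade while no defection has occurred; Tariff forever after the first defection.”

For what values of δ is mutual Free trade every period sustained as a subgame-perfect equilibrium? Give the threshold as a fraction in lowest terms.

Cooperation forever yields 17 each period: 17/(1−δ).
Deviating yields 29 once, then 3 forever: 29 + 3δ/(1−δ).
No profitable deviation requires 17/(1−δ) ≥ 29 + 3δ/(1−δ).
Multiplying by (1−δ): 17 ≥ 29(1−δ) + 3δ = 29 − 26δ.
So 26δ ≥ 12, i.e. δ ≥ 12/26 = 6/13.

6/13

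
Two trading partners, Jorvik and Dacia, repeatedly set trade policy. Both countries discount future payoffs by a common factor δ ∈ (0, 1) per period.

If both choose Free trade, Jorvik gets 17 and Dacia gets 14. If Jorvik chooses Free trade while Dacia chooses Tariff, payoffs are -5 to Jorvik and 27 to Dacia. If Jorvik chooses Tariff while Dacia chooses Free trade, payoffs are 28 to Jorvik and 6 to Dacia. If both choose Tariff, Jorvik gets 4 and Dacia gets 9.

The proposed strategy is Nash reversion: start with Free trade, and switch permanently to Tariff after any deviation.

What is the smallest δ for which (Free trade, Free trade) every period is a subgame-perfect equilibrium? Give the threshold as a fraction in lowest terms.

Jorvik's threshold: (28−17)/(28−4) = 11/24.
Dacia's threshold: (27−14)/(27−9) = 13/18.
11/24 < 13/18, so Dacia binds and δ* = 13/18.

13/18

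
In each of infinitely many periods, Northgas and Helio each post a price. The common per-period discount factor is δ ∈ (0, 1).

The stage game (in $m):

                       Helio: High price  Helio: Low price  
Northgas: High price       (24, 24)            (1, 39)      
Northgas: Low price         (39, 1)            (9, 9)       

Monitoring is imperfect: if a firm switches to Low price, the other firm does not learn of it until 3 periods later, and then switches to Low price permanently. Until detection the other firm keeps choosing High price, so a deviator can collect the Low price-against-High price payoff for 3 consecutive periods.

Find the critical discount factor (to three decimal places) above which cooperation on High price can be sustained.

0.794

The best deviation is to choose Low price for all 3 undetected periods, earning 39 each, then 9 forever once detected.
Deviation value: 39(1−δ^3)/(1−δ) + 9δ^3/(1−δ); cooperation value: 24/(1−δ).
IC: 24 ≥ 39(1−δ^3) + 9δ^3 = 39 − 30δ^3.
So δ^3 ≥ 15/30 = 1/2, giving δ ≥ (1/2)^(1/3) ≈ 0.794.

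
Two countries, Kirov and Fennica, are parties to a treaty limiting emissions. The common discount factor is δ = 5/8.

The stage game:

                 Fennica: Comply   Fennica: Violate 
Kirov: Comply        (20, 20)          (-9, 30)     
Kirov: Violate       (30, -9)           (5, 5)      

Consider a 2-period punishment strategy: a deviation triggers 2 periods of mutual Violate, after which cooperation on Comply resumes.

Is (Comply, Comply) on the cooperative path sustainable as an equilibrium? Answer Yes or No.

A one-shot deviation gives 30 now, then 5 for 2 periods, then back to 20.
Gain from deviating: (30−20) today; loss: (20−5) in each of the next 2 periods.
No-deviation condition: (20−5)(δ+…+δ^2) ≥ 30−20, i.e. δ+…+δ^2 ≥ 2/3.
At δ = 5/8: δ+…+δ^2 = 1.0156 ≥ 0.6667.
So cooperation is sustainable.

Yes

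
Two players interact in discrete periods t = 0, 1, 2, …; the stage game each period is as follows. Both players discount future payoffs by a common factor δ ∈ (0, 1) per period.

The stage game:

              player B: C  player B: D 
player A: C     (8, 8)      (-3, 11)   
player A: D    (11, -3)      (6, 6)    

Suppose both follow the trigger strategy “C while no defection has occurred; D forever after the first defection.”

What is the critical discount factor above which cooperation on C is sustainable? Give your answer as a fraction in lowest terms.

Under grim trigger the critical discount factor is (T−C)/(T−P) with T = 11, C = 8, P = 6.
δ* = (11−8)/(11−6) = 3/5.

3/5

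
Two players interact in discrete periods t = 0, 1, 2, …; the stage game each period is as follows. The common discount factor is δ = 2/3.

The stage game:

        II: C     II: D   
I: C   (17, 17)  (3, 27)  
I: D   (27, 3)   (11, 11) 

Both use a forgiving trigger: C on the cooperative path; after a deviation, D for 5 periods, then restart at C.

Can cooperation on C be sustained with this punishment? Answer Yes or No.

A one-shot deviation gives 27 now, then 11 for 5 periods, then back to 17.
Gain from deviating: (27−17) today; loss: (17−11) in each of the next 5 periods.
No-deviation condition: (17−11)(δ+…+δ^5) ≥ 27−17, i.e. δ+…+δ^5 ≥ 5/3.
At δ = 2/3: δ+…+δ^5 = 1.7366 ≥ 1.6667.
So cooperation is sustainable.

Yes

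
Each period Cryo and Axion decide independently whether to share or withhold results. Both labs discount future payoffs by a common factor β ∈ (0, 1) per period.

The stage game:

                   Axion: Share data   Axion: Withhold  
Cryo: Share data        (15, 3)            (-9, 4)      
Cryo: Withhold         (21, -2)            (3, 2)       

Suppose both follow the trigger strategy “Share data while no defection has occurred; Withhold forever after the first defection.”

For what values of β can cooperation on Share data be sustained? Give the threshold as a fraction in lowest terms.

1/2

Cryo's threshold: (21−15)/(21−3) = 1/3.
Axion's threshold: (4−3)/(4−2) = 1/2.
1/3 < 1/2, so Axion binds and β* = 1/2.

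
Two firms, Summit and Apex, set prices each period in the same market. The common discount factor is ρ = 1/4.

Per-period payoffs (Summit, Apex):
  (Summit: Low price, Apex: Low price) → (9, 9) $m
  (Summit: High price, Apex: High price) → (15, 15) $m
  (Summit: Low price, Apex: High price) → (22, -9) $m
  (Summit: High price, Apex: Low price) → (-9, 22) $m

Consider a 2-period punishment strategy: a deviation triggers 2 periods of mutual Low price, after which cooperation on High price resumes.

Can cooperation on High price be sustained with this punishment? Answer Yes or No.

IC: ρ+…+ρ^2 ≥ (22−15)/(15−9) = 7/6.
At ρ = 1/4: partial sum = 0.3125 < 1.1667. Cooperation not sustainable.

No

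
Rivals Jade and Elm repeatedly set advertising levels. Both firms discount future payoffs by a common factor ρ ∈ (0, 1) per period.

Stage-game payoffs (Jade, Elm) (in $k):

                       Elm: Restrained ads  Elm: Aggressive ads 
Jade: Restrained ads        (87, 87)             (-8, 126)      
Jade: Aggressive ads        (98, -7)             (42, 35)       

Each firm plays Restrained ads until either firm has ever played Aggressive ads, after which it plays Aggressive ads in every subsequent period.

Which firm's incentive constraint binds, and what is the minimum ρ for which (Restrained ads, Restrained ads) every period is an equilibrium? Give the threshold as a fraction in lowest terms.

Elm; ρ ≥ 3/7

For Jade: deviation gain 98−87 = 11, per-period punishment loss 87−42 = 45. IC gives ρ ≥ 11/56.
For Elm: gain 39, loss 52 per period, so ρ ≥ 39/91 = 3/7.
The tighter constraint is Elm's, so cooperation needs ρ ≥ 3/7.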